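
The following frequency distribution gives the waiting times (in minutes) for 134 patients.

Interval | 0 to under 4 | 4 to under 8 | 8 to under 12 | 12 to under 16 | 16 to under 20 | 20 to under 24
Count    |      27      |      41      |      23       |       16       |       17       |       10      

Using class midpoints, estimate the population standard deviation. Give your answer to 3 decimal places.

6.194

Midpoints: 2, 6, 10, 14, 18, 22
n = 134, Σfm = 1280, mean = 9.5522
Σfm² = 17368
Σf(m − x̄)² = Σfm² − (Σfm)²/n = 17368 − 1280²/134 = 5141.1343
Population variance = 5141.1343 / 134 = 38.3667
Standard deviation = √38.3667 = 6.1941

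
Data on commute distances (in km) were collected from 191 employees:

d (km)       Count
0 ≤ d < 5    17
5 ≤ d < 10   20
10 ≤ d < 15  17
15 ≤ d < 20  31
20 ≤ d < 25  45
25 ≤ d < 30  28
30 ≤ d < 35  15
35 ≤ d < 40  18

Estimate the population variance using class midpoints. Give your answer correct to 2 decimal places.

Midpoints: 2.5, 7.5, 12.5, 17.5, 22.5, 27.5, 32.5, 37.5
n = 191, Σfm = 3892.5, mean = 20.3796
Σfm² = 98493.75
Σf(m − x̄)² = Σfm² − (Σfm)²/n = 98493.75 − 3892.5²/191 = 19166.2304
Population variance = 19166.2304 / 191 = 100.3468

100.35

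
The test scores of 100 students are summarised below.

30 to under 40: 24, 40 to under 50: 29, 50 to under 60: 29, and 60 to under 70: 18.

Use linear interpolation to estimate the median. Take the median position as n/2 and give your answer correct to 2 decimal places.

Cumulative frequencies: 24, 53, 82, 100
n = 100; position = n/2 = 50.
This falls in the class 40 to under 50: L = 40, F = 24, f = 29, h = 10.
Median ≈ 40 + ((50 − 24) / 29) × 10 = 48.9655

48.97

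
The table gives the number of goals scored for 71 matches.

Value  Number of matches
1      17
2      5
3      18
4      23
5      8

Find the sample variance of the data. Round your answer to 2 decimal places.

1.83

Values: 1, 2, 3, 4, 5
n = 71, Σfx = 213, mean = 3.0000
Σfx² = 767
Σf(x − x̄)² = Σfx² − (Σfx)²/n = 767 − 213²/71 = 128.0000
Sample variance = 128.0000 / 70 = 1.8286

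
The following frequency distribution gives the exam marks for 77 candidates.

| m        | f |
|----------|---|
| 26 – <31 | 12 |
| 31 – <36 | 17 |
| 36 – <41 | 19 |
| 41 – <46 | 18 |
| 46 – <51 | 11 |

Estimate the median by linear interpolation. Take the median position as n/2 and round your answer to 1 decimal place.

38.5

Cumulative frequencies: 12, 29, 48, 66, 77
n = 77; position = n/2 = 38.5.
This falls in the class 36 – <41: L = 36, F = 29, f = 19, h = 5.
Median ≈ 36 + ((38.5 − 29) / 19) × 5 = 38.5000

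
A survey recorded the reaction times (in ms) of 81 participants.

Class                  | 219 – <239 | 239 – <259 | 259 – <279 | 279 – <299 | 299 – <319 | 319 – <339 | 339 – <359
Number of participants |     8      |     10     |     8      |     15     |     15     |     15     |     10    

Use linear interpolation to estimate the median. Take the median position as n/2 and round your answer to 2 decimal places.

298.33

Cumulative frequencies: 8, 18, 26, 41, 56, 71, 81
n = 81; position = n/2 = 40.5.
This falls in the class 279 – <299: L = 279, F = 26, f = 15, h = 20.
Median ≈ 279 + ((40.5 − 26) / 15) × 20 = 298.3333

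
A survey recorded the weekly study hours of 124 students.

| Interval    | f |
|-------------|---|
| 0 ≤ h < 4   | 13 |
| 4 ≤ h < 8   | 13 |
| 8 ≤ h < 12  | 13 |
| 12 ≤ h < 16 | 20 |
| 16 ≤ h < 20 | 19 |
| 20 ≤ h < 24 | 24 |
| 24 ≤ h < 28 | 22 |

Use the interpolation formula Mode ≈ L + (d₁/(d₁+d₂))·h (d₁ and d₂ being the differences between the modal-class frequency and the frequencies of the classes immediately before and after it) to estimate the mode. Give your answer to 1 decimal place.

Modal class: 20 ≤ h < 24 (highest frequency 24).
d₁ = 24 − 19 = 5, d₂ = 24 − 22 = 2
Mode ≈ 20 + (5/(5+2)) × 4 = 20 + 2.8571 = 22.8571

22.9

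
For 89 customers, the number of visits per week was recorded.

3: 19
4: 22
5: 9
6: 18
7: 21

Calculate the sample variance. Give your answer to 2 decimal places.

2.27

Values: 3, 4, 5, 6, 7
n = 89, Σfx = 445, mean = 5.0000
Σfx² = 2425
Σf(x − x̄)² = Σfx² − (Σfx)²/n = 2425 − 445²/89 = 200.0000
Sample variance = 200.0000 / 88 = 2.2727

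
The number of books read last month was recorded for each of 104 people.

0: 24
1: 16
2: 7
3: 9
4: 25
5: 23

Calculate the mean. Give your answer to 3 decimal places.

Values: 0, 1, 2, 3, 4, 5
Σfx = 24×0 + 16×1 + 7×2 + 9×3 + 25×4 + 23×5 = 272
n = Σf = 104
Mean = 272 / 104 = 2.6154

2.615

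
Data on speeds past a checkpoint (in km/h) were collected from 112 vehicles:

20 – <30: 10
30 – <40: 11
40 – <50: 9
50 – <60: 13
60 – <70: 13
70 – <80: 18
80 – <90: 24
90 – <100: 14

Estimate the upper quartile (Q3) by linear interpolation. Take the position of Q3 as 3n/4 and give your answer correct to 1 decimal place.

Cumulative frequencies: 10, 21, 30, 43, 56, 74, 98, 112
n = 112; position = 3n/4 = 84.
This falls in the class 80 – <90: L = 80, F = 74, f = 24, h = 10.
Upper quartile ≈ 80 + ((84 − 74) / 24) × 10 = 84.1667

84.2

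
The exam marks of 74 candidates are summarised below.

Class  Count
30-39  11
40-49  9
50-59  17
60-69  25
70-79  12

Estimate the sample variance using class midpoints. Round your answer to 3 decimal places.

Midpoints: 34.5, 44.5, 54.5, 64.5, 74.5
n = 74, Σfm = 4213, mean = 56.9324
Σfm² = 252018.5
Σf(m − x̄)² = Σfm² − (Σfm)²/n = 252018.5 − 4213²/74 = 12162.1622
Sample variance = 12162.1622 / 73 = 166.6050

166.605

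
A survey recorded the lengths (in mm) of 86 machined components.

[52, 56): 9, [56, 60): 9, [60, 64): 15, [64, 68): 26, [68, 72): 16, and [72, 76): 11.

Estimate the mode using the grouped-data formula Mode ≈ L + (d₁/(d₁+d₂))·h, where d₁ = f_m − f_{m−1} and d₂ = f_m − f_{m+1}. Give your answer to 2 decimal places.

Modal class: [64, 68) (highest frequency 26).
d₁ = 26 − 15 = 11, d₂ = 26 − 16 = 10
Mode ≈ 64 + (11/(11+10)) × 4 = 64 + 2.0952 = 66.0952

66.10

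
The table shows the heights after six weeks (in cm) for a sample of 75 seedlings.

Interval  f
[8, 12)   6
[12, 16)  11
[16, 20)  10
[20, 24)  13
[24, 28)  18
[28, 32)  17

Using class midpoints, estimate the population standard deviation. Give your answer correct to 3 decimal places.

6.432

Midpoints: 10, 14, 18, 22, 26, 30
n = 75, Σfm = 1658, mean = 22.1067
Σfm² = 39756
Σf(m − x̄)² = Σfm² − (Σfm)²/n = 39756 − 1658²/75 = 3103.1467
Population variance = 3103.1467 / 75 = 41.3753
Standard deviation = √41.3753 = 6.4324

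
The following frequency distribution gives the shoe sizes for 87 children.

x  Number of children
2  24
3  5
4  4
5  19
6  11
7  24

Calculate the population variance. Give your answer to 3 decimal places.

3.892

Values: 2, 3, 4, 5, 6, 7
n = 87, Σfx = 408, mean = 4.6897
Σfx² = 2252
Σf(x − x̄)² = Σfx² − (Σfx)²/n = 2252 − 408²/87 = 338.6207
Population variance = 338.6207 / 87 = 3.8922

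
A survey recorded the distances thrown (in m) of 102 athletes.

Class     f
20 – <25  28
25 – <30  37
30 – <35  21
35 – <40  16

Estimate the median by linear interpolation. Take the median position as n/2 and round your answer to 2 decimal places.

Cumulative frequencies: 28, 65, 86, 102
n = 102; position = n/2 = 51.
This falls in the class 25 – <30: L = 25, F = 28, f = 37, h = 5.
Median ≈ 25 + ((51 − 28) / 37) × 5 = 28.1081

28.11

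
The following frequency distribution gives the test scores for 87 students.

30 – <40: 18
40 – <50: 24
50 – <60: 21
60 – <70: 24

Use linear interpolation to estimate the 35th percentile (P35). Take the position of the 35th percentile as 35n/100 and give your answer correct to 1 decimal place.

45.2

Cumulative frequencies: 18, 42, 63, 87
n = 87; position = 35n/100 = 30.45.
This falls in the class 40 – <50: L = 40, F = 18, f = 24, h = 10.
35th percentile ≈ 40 + ((30.45 − 18) / 24) × 10 = 45.1875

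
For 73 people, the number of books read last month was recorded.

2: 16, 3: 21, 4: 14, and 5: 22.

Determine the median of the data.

3

Cumulative frequencies: 16, 37, 51, 73
n = 73, so the median is the value in position (n+1)/2 = 37.
Position 37 falls at value 3.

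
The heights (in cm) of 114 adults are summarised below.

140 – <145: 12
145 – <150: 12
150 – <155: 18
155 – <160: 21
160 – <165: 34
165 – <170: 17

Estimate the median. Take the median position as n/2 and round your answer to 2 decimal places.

158.57

Cumulative frequencies: 12, 24, 42, 63, 97, 114
n = 114; position = n/2 = 57.
This falls in the class 155 – <160: L = 155, F = 42, f = 21, h = 5.
Median ≈ 155 + ((57 − 42) / 21) × 5 = 158.5714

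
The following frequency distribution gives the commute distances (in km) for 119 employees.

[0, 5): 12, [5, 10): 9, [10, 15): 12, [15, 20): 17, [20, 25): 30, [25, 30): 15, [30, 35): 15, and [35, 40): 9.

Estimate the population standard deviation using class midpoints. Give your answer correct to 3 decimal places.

Midpoints: 2.5, 7.5, 12.5, 17.5, 22.5, 27.5, 32.5, 37.5
n = 119, Σfm = 2457.5, mean = 20.6513
Σfm² = 62693.75
Σf(m − x̄)² = Σfm² − (Σfm)²/n = 62693.75 − 2457.5²/119 = 11943.2773
Population variance = 11943.2773 / 119 = 100.3637
Standard deviation = √100.3637 = 10.0182

10.018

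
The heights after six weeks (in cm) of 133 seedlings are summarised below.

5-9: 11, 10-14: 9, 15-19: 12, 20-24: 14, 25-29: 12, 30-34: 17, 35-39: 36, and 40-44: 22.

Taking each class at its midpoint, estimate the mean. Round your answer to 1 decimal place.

28.7

Midpoints: 7, 12, 17, 22, 27, 32, 37, 42
Σfm = 11×7 + 9×12 + 12×17 + 14×22 + 12×27 + 17×32 + 36×37 + 22×42 = 3821
n = Σf = 133
Mean = 3821 / 133 = 28.7293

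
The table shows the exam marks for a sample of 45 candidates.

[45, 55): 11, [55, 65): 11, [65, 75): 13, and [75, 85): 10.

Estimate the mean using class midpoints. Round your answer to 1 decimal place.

64.9

Midpoints: 50, 60, 70, 80
Σfm = 11×50 + 11×60 + 13×70 + 10×80 = 2920
n = Σf = 45
Mean = 2920 / 45 = 64.8889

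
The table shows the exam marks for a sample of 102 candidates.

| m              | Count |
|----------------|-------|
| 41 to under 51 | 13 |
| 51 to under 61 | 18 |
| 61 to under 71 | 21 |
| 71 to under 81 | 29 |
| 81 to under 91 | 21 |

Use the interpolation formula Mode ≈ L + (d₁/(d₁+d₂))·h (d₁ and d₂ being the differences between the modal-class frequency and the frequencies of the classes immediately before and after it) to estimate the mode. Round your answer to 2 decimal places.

Modal class: 71 to under 81 (highest frequency 29).
d₁ = 29 − 21 = 8, d₂ = 29 − 21 = 8
Mode ≈ 71 + (8/(8+8)) × 10 = 71 + 5.0000 = 76.0000

76.00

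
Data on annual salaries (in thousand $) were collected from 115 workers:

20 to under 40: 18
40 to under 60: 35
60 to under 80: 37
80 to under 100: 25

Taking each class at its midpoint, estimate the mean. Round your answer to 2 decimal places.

62.00

Midpoints: 30, 50, 70, 90
Σfm = 18×30 + 35×50 + 37×70 + 25×90 = 7130
n = Σf = 115
Mean = 7130 / 115 = 62.0000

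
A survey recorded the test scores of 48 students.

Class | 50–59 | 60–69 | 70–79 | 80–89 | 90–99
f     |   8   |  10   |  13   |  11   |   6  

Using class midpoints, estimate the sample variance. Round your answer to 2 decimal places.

Midpoints: 54.5, 64.5, 74.5, 84.5, 94.5
n = 48, Σfm = 3546, mean = 73.8750
Σfm² = 269642
Σf(m − x̄)² = Σfm² − (Σfm)²/n = 269642 − 3546²/48 = 7681.2500
Sample variance = 7681.2500 / 47 = 163.4309

163.43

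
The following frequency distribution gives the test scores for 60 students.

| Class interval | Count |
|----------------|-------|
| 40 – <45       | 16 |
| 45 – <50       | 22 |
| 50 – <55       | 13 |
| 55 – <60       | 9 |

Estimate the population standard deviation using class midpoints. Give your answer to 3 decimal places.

5.052

Midpoints: 42.5, 47.5, 52.5, 57.5
n = 60, Σfm = 2925, mean = 48.7500
Σfm² = 144125
Σf(m − x̄)² = Σfm² − (Σfm)²/n = 144125 − 2925²/60 = 1531.2500
Population variance = 1531.2500 / 60 = 25.5208
Standard deviation = √25.5208 = 5.0518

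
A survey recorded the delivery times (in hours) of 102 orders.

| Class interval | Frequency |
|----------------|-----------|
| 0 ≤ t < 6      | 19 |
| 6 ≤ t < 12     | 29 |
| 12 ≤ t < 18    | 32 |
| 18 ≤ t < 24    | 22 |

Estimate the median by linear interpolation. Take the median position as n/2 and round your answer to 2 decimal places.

12.56

Cumulative frequencies: 19, 48, 80, 102
n = 102; position = n/2 = 51.
This falls in the class 12 ≤ t < 18: L = 12, F = 48, f = 32, h = 6.
Median ≈ 12 + ((51 − 48) / 32) × 6 = 12.5625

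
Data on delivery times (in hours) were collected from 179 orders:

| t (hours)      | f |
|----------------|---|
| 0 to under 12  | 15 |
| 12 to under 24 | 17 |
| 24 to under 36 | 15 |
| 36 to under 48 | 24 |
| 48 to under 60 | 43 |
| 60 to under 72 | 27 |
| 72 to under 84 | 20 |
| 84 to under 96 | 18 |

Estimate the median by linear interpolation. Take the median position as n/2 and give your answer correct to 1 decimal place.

Cumulative frequencies: 15, 32, 47, 71, 114, 141, 161, 179
n = 179; position = n/2 = 89.5.
This falls in the class 48 to under 60: L = 48, F = 71, f = 43, h = 12.
Median ≈ 48 + ((89.5 − 71) / 43) × 12 = 53.1628

53.2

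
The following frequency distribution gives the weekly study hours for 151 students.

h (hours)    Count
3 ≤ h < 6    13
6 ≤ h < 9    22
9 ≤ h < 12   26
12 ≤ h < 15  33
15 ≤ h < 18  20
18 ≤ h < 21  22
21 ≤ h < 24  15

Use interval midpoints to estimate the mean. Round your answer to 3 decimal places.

13.500

Midpoints: 4.5, 7.5, 10.5, 13.5, 16.5, 19.5, 22.5
Σfm = 13×4.5 + 22×7.5 + 26×10.5 + 33×13.5 + 20×16.5 + 22×19.5 + 15×22.5 = 2038.5
n = Σf = 151
Mean = 2038.5 / 151 = 13.5000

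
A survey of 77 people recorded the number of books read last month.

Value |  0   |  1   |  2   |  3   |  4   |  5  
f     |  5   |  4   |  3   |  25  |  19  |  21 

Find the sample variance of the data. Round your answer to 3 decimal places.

1.988

Values: 0, 1, 2, 3, 4, 5
n = 77, Σfx = 266, mean = 3.4545
Σfx² = 1070
Σf(x − x̄)² = Σfx² − (Σfx)²/n = 1070 − 266²/77 = 151.0909
Sample variance = 151.0909 / 76 = 1.9880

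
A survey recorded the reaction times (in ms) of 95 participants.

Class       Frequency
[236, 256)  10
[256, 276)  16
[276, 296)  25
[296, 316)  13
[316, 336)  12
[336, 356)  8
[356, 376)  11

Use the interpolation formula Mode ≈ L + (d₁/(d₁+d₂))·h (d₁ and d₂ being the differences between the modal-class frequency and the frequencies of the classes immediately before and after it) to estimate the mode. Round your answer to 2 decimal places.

Modal class: [276, 296) (highest frequency 25).
d₁ = 25 − 16 = 9, d₂ = 25 − 13 = 12
Mode ≈ 276 + (9/(9+12)) × 20 = 276 + 8.5714 = 284.5714

284.57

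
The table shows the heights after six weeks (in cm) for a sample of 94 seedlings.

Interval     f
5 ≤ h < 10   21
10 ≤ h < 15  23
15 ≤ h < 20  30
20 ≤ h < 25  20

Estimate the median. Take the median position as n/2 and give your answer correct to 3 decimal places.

15.500

Cumulative frequencies: 21, 44, 74, 94
n = 94; position = n/2 = 47.
This falls in the class 15 ≤ h < 20: L = 15, F = 44, f = 30, h = 5.
Median ≈ 15 + ((47 − 44) / 30) × 5 = 15.5000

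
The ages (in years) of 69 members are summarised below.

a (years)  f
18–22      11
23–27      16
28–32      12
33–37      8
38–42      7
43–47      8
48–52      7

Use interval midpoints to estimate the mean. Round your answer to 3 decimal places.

Midpoints: 20, 25, 30, 35, 40, 45, 50
Σfm = 11×20 + 16×25 + 12×30 + 8×35 + 7×40 + 8×45 + 7×50 = 2250
n = Σf = 69
Mean = 2250 / 69 = 32.6087

32.609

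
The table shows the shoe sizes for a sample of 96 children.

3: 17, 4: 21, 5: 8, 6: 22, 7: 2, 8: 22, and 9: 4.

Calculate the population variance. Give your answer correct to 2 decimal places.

3.66

Values: 3, 4, 5, 6, 7, 8, 9
n = 96, Σfx = 533, mean = 5.5521
Σfx² = 3311
Σf(x − x̄)² = Σfx² − (Σfx)²/n = 3311 − 533²/96 = 351.7396
Population variance = 351.7396 / 96 = 3.6640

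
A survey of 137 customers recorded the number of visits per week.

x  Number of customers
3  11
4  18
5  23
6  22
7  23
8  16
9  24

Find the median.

Cumulative frequencies: 11, 29, 52, 74, 97, 113, 137
n = 137, so the median is the value in position (n+1)/2 = 69.
Position 69 falls at value 6.

6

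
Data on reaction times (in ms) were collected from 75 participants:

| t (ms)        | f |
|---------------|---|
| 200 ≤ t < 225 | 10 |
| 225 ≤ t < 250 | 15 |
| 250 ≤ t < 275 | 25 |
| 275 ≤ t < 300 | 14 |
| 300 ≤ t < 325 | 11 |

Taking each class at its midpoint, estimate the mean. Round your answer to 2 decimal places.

Midpoints: 212.5, 237.5, 262.5, 287.5, 312.5
Σfm = 10×212.5 + 15×237.5 + 25×262.5 + 14×287.5 + 11×312.5 = 19712.5
n = Σf = 75
Mean = 19712.5 / 75 = 262.8333

262.83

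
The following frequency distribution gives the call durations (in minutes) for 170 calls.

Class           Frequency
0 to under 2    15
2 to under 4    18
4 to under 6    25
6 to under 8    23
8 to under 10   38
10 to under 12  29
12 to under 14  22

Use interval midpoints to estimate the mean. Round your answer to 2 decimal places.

7.66

Midpoints: 1, 3, 5, 7, 9, 11, 13
Σfm = 15×1 + 18×3 + 25×5 + 23×7 + 38×9 + 29×11 + 22×13 = 1302
n = Σf = 170
Mean = 1302 / 170 = 7.6588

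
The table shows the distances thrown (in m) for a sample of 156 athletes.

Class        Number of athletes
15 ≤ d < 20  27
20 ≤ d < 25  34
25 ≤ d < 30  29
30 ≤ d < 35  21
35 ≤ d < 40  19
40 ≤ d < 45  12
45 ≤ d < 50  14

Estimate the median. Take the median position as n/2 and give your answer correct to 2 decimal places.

27.93

Cumulative frequencies: 27, 61, 90, 111, 130, 142, 156
n = 156; position = n/2 = 78.
This falls in the class 25 ≤ d < 30: L = 25, F = 61, f = 29, h = 5.
Median ≈ 25 + ((78 − 61) / 29) × 5 = 27.9310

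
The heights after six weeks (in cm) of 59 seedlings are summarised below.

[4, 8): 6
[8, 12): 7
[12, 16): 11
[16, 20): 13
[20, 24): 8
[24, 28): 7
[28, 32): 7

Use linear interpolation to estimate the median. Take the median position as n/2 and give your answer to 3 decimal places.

17.692

Cumulative frequencies: 6, 13, 24, 37, 45, 52, 59
n = 59; position = n/2 = 29.5.
This falls in the class [16, 20): L = 16, F = 24, f = 13, h = 4.
Median ≈ 16 + ((29.5 − 24) / 13) × 4 = 17.6923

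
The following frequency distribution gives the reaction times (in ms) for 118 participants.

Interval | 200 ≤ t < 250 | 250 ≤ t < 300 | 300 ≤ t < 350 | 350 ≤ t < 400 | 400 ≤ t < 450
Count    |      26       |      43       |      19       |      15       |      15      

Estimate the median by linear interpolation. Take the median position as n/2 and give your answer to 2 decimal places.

288.37

Cumulative frequencies: 26, 69, 88, 103, 118
n = 118; position = n/2 = 59.
This falls in the class 250 ≤ t < 300: L = 250, F = 26, f = 43, h = 50.
Median ≈ 250 + ((59 − 26) / 43) × 50 = 288.3721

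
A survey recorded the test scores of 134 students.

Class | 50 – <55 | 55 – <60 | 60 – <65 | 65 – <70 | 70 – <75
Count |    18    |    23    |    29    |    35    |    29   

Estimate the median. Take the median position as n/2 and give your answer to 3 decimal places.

64.483

Cumulative frequencies: 18, 41, 70, 105, 134
n = 134; position = n/2 = 67.
This falls in the class 60 – <65: L = 60, F = 41, f = 29, h = 5.
Median ≈ 60 + ((67 − 41) / 29) × 5 = 64.4828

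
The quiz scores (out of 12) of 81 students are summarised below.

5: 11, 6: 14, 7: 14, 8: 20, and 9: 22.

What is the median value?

Cumulative frequencies: 11, 25, 39, 59, 81
n = 81, so the median is the value in position (n+1)/2 = 41.
Position 41 falls at value 8.

8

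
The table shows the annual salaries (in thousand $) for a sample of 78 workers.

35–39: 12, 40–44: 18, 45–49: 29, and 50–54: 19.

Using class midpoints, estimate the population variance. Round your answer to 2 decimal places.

25.07

Midpoints: 37, 42, 47, 52
n = 78, Σfm = 3551, mean = 45.5256
Σfm² = 163617
Σf(m − x̄)² = Σfm² − (Σfm)²/n = 163617 − 3551²/78 = 1955.4487
Population variance = 1955.4487 / 78 = 25.0699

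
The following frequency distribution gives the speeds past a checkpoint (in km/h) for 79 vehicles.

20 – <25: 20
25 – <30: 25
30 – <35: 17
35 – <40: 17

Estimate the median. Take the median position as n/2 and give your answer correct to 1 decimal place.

Cumulative frequencies: 20, 45, 62, 79
n = 79; position = n/2 = 39.5.
This falls in the class 25 – <30: L = 25, F = 20, f = 25, h = 5.
Median ≈ 25 + ((39.5 − 20) / 25) × 5 = 28.9000

28.9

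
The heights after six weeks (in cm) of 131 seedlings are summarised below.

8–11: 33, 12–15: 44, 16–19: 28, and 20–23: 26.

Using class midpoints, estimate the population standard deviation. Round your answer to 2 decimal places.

Midpoints: 9.5, 13.5, 17.5, 21.5
n = 131, Σfm = 1956.5, mean = 14.9351
Σfm² = 31590.75
Σf(m − x̄)² = Σfm² − (Σfm)²/n = 31590.75 − 1956.5²/131 = 2370.1985
Population variance = 2370.1985 / 131 = 18.0931
Standard deviation = √18.0931 = 4.2536

4.25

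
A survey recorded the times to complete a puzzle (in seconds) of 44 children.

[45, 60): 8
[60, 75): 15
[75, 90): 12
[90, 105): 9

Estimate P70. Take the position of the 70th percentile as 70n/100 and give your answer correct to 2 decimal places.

Cumulative frequencies: 8, 23, 35, 44
n = 44; position = 70n/100 = 30.8.
This falls in the class [75, 90): L = 75, F = 23, f = 12, h = 15.
70th percentile ≈ 75 + ((30.8 − 23) / 12) × 15 = 84.7500

84.75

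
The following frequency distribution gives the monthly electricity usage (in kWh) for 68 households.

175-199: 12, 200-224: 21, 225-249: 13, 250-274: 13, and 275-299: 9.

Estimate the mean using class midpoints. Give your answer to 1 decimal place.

231.9

Midpoints: 187, 212, 237, 262, 287
Σfm = 12×187 + 21×212 + 13×237 + 13×262 + 9×287 = 15766
n = Σf = 68
Mean = 15766 / 68 = 231.8529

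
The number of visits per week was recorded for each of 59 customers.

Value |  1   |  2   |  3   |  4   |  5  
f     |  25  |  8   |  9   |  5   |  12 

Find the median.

Cumulative frequencies: 25, 33, 42, 47, 59
n = 59, so the median is the value in position (n+1)/2 = 30.
Position 30 falls at value 2.

2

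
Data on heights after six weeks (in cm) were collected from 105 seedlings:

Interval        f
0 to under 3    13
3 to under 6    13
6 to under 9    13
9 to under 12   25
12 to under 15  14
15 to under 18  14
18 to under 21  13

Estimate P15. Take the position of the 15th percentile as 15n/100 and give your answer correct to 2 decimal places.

Cumulative frequencies: 13, 26, 39, 64, 78, 92, 105
n = 105; position = 15n/100 = 15.75.
This falls in the class 3 to under 6: L = 3, F = 13, f = 13, h = 3.
15th percentile ≈ 3 + ((15.75 − 13) / 13) × 3 = 3.6346

3.63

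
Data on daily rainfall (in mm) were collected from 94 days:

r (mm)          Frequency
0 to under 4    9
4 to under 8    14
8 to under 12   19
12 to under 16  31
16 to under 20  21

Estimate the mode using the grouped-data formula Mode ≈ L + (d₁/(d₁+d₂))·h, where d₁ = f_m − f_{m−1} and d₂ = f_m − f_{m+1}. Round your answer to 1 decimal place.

14.2

Modal class: 12 to under 16 (highest frequency 31).
d₁ = 31 − 19 = 12, d₂ = 31 − 21 = 10
Mode ≈ 12 + (12/(12+10)) × 4 = 12 + 2.1818 = 14.1818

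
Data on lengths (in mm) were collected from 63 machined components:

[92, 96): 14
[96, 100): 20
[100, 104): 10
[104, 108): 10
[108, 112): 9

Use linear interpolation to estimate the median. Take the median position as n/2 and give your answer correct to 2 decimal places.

99.50

Cumulative frequencies: 14, 34, 44, 54, 63
n = 63; position = n/2 = 31.5.
This falls in the class [96, 100): L = 96, F = 14, f = 20, h = 4.
Median ≈ 96 + ((31.5 − 14) / 20) × 4 = 99.5000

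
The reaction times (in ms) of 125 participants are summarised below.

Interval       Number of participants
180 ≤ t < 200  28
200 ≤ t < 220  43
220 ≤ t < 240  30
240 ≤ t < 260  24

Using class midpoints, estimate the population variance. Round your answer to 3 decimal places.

Midpoints: 190, 210, 230, 250
n = 125, Σfm = 27250, mean = 218.0000
Σfm² = 5994100
Σf(m − x̄)² = Σfm² − (Σfm)²/n = 5994100 − 27250²/125 = 53600.0000
Population variance = 53600.0000 / 125 = 428.8000

428.800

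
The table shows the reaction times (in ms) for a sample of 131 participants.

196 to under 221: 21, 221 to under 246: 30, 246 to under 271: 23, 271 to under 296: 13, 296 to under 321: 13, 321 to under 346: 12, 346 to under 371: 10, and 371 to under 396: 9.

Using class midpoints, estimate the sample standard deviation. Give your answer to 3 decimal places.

Midpoints: 208.5, 233.5, 258.5, 283.5, 308.5, 333.5, 358.5, 383.5
n = 131, Σfm = 36063.5, mean = 275.2939
Σfm² = 10311114.75
Σf(m − x̄)² = Σfm² − (Σfm)²/n = 10311114.75 − 36063.5²/131 = 383053.4351
Sample variance = 383053.4351 / 130 = 2946.5649
Standard deviation = √2946.5649 = 54.2823

54.282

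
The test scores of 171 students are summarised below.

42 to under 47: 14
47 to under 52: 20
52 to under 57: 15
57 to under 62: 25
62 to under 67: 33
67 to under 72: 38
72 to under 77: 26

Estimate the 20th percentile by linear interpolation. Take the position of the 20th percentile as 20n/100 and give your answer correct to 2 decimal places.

52.07

Cumulative frequencies: 14, 34, 49, 74, 107, 145, 171
n = 171; position = 20n/100 = 34.2.
This falls in the class 52 to under 57: L = 52, F = 34, f = 15, h = 5.
20th percentile ≈ 52 + ((34.2 − 34) / 15) × 5 = 52.0667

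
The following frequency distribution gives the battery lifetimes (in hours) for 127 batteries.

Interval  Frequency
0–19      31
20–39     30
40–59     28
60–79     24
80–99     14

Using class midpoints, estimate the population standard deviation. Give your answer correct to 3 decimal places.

Midpoints: 9.5, 29.5, 49.5, 69.5, 89.5
n = 127, Σfm = 5486.5, mean = 43.2008
Σfm² = 325581.75
Σf(m − x̄)² = Σfm² − (Σfm)²/n = 325581.75 − 5486.5²/127 = 88560.6299
Population variance = 88560.6299 / 127 = 697.3278
Standard deviation = √697.3278 = 26.4070

26.407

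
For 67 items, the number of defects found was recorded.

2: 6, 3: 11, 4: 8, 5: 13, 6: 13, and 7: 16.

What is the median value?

Cumulative frequencies: 6, 17, 25, 38, 51, 67
n = 67, so the median is the value in position (n+1)/2 = 34.
Position 34 falls at value 5.

5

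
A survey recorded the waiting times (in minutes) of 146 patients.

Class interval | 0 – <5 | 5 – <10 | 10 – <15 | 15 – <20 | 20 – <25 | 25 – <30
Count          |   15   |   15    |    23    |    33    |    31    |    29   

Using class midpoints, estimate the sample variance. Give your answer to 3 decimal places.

62.835

Midpoints: 2.5, 7.5, 12.5, 17.5, 22.5, 27.5
n = 146, Σfm = 2510, mean = 17.1918
Σfm² = 52262.5
Σf(m − x̄)² = Σfm² − (Σfm)²/n = 52262.5 − 2510²/146 = 9111.1301
Sample variance = 9111.1301 / 145 = 62.8354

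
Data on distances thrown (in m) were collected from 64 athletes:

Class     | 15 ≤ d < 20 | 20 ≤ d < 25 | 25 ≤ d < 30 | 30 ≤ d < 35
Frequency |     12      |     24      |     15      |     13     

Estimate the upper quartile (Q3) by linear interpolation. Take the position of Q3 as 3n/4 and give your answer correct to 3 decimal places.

Cumulative frequencies: 12, 36, 51, 64
n = 64; position = 3n/4 = 48.
This falls in the class 25 ≤ d < 30: L = 25, F = 36, f = 15, h = 5.
Upper quartile ≈ 25 + ((48 − 36) / 15) × 5 = 29.0000

29.000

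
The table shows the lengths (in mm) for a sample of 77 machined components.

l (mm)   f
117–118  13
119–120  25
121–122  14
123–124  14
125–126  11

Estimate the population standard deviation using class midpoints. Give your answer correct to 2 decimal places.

2.62

Midpoints: 117.5, 119.5, 121.5, 123.5, 125.5
n = 77, Σfm = 9325.5, mean = 121.1104
Σfm² = 1129943.25
Σf(m − x̄)² = Σfm² − (Σfm)²/n = 1129943.25 − 9325.5²/77 = 528.3117
Population variance = 528.3117 / 77 = 6.8612
Standard deviation = √6.8612 = 2.6194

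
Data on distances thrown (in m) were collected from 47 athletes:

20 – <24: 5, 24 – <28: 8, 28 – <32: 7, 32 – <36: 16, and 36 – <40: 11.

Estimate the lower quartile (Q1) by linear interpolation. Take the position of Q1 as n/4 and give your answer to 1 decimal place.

Cumulative frequencies: 5, 13, 20, 36, 47
n = 47; position = n/4 = 11.75.
This falls in the class 24 – <28: L = 24, F = 5, f = 8, h = 4.
Lower quartile ≈ 24 + ((11.75 − 5) / 8) × 4 = 27.3750

27.4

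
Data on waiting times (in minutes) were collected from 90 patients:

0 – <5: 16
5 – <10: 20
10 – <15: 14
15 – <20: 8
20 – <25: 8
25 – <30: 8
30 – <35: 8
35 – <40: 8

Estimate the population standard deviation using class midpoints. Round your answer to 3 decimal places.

11.458

Midpoints: 2.5, 7.5, 12.5, 17.5, 22.5, 27.5, 32.5, 37.5
n = 90, Σfm = 1465, mean = 16.2778
Σfm² = 35662.5
Σf(m − x̄)² = Σfm² − (Σfm)²/n = 35662.5 − 1465²/90 = 11815.5556
Population variance = 11815.5556 / 90 = 131.2840
Standard deviation = √131.2840 = 11.4579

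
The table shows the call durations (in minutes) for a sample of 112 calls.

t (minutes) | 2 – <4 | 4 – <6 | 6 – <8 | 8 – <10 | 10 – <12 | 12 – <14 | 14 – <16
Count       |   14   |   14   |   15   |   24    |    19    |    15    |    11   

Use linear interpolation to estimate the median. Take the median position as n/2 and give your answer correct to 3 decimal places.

Cumulative frequencies: 14, 28, 43, 67, 86, 101, 112
n = 112; position = n/2 = 56.
This falls in the class 8 – <10: L = 8, F = 43, f = 24, h = 2.
Median ≈ 8 + ((56 − 43) / 24) × 2 = 9.0833

9.083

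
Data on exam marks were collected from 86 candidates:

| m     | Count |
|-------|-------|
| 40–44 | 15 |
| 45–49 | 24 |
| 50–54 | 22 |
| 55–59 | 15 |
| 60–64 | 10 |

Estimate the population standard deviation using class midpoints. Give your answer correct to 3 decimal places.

6.260

Midpoints: 42, 47, 52, 57, 62
n = 86, Σfm = 4377, mean = 50.8953
Σfm² = 226139
Σf(m − x̄)² = Σfm² − (Σfm)²/n = 226139 − 4377²/86 = 3370.0581
Population variance = 3370.0581 / 86 = 39.1867
Standard deviation = √39.1867 = 6.2599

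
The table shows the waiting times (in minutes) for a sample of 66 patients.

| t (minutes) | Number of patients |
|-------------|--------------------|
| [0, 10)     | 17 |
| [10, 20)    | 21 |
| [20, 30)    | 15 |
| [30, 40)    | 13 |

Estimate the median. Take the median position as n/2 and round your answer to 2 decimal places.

Cumulative frequencies: 17, 38, 53, 66
n = 66; position = n/2 = 33.
This falls in the class [10, 20): L = 10, F = 17, f = 21, h = 10.
Median ≈ 10 + ((33 − 17) / 21) × 10 = 17.6190

17.62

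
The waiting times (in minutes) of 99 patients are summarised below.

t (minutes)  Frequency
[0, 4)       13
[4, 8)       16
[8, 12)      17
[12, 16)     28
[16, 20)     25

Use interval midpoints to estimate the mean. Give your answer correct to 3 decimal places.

Midpoints: 2, 6, 10, 14, 18
Σfm = 13×2 + 16×6 + 17×10 + 28×14 + 25×18 = 1134
n = Σf = 99
Mean = 1134 / 99 = 11.4545

11.455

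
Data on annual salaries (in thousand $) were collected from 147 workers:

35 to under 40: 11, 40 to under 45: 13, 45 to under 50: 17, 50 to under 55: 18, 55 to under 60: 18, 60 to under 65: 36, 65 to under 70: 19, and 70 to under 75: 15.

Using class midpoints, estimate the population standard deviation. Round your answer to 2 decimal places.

10.30

Midpoints: 37.5, 42.5, 47.5, 52.5, 57.5, 62.5, 67.5, 72.5
n = 147, Σfm = 8372.5, mean = 56.9558
Σfm² = 492468.75
Σf(m − x̄)² = Σfm² − (Σfm)²/n = 492468.75 − 8372.5²/147 = 15606.4626
Population variance = 15606.4626 / 147 = 106.1664
Standard deviation = √106.1664 = 10.3037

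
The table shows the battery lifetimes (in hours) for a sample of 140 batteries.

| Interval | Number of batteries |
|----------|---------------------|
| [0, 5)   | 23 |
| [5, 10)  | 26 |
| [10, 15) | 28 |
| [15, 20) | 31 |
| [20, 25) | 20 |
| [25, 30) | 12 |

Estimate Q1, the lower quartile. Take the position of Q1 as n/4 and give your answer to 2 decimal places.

Cumulative frequencies: 23, 49, 77, 108, 128, 140
n = 140; position = n/4 = 35.
This falls in the class [5, 10): L = 5, F = 23, f = 26, h = 5.
Lower quartile ≈ 5 + ((35 − 23) / 26) × 5 = 7.3077

7.31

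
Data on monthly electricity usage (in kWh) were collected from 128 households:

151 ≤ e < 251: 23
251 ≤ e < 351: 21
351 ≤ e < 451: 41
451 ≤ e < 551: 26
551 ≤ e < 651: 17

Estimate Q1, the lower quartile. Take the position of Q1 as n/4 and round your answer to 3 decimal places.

293.857

Cumulative frequencies: 23, 44, 85, 111, 128
n = 128; position = n/4 = 32.
This falls in the class 251 ≤ e < 351: L = 251, F = 23, f = 21, h = 100.
Lower quartile ≈ 251 + ((32 − 23) / 21) × 100 = 293.8571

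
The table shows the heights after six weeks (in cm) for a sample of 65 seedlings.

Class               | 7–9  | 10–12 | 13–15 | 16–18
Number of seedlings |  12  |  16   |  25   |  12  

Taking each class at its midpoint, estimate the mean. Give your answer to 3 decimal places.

12.708

Midpoints: 8, 11, 14, 17
Σfm = 12×8 + 16×11 + 25×14 + 12×17 = 826
n = Σf = 65
Mean = 826 / 65 = 12.7077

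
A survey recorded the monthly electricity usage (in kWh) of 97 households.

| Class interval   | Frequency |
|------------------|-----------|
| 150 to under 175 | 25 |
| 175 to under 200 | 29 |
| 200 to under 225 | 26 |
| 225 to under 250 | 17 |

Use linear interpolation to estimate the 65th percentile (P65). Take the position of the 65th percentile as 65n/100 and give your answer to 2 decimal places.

Cumulative frequencies: 25, 54, 80, 97
n = 97; position = 65n/100 = 63.05.
This falls in the class 200 to under 225: L = 200, F = 54, f = 26, h = 25.
65th percentile ≈ 200 + ((63.05 − 54) / 26) × 25 = 208.7019

208.70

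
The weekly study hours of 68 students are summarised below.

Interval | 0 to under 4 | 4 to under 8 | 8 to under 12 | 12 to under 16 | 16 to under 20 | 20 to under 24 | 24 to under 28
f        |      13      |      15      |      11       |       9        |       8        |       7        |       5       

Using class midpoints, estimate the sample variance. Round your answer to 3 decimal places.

Midpoints: 2, 6, 10, 14, 18, 22, 26
n = 68, Σfm = 780, mean = 11.4706
Σfm² = 12816
Σf(m − x̄)² = Σfm² − (Σfm)²/n = 12816 − 780²/68 = 3868.9412
Sample variance = 3868.9412 / 67 = 57.7454

57.745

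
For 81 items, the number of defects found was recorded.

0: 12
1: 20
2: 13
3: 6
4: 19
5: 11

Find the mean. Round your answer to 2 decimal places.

2.41

Values: 0, 1, 2, 3, 4, 5
Σfx = 12×0 + 20×1 + 13×2 + 6×3 + 19×4 + 11×5 = 195
n = Σf = 81
Mean = 195 / 81 = 2.4074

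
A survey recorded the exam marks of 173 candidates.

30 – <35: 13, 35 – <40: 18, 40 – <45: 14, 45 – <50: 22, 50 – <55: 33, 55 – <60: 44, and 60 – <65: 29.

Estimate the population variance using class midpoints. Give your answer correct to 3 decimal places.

Midpoints: 32.5, 37.5, 42.5, 47.5, 52.5, 57.5, 62.5
n = 173, Σfm = 8812.5, mean = 50.9393
Σfm² = 463681.25
Σf(m − x̄)² = Σfm² − (Σfm)²/n = 463681.25 − 8812.5²/173 = 14778.6127
Population variance = 14778.6127 / 173 = 85.4255

85.426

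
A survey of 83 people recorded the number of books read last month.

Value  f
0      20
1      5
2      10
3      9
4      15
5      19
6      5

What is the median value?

3

Cumulative frequencies: 20, 25, 35, 44, 59, 78, 83
n = 83, so the median is the value in position (n+1)/2 = 42.
Position 42 falls at value 3.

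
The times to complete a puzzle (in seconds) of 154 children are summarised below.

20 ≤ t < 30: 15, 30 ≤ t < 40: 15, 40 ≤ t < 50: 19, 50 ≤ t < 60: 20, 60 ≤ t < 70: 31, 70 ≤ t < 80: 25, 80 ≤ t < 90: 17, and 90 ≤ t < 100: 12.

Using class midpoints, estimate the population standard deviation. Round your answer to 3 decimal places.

Midpoints: 25, 35, 45, 55, 65, 75, 85, 95
n = 154, Σfm = 9330, mean = 60.5844
Σfm² = 629450
Σf(m − x̄)² = Σfm² − (Σfm)²/n = 629450 − 9330²/154 = 64197.4026
Population variance = 64197.4026 / 154 = 416.8663
Standard deviation = √416.8663 = 20.4173

20.417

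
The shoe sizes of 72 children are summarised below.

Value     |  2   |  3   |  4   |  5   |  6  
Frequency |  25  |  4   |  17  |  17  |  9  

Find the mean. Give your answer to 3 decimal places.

3.736

Values: 2, 3, 4, 5, 6
Σfx = 25×2 + 4×3 + 17×4 + 17×5 + 9×6 = 269
n = Σf = 72
Mean = 269 / 72 = 3.7361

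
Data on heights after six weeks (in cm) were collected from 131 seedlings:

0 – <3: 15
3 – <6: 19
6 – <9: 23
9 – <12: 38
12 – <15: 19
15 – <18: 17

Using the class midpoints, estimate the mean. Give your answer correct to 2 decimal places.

Midpoints: 1.5, 4.5, 7.5, 10.5, 13.5, 16.5
Σfm = 15×1.5 + 19×4.5 + 23×7.5 + 38×10.5 + 19×13.5 + 17×16.5 = 1216.5
n = Σf = 131
Mean = 1216.5 / 131 = 9.2863

9.29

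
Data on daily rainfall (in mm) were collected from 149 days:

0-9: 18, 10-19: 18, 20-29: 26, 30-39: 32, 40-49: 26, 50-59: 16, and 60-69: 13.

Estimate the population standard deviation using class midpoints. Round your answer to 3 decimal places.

17.658

Midpoints: 4.5, 14.5, 24.5, 34.5, 44.5, 54.5, 64.5
n = 149, Σfm = 4950.5, mean = 33.2248
Σfm² = 210937.25
Σf(m − x̄)² = Σfm² − (Σfm)²/n = 210937.25 − 4950.5²/149 = 46457.7181
Population variance = 46457.7181 / 149 = 311.7968
Standard deviation = √311.7968 = 17.6578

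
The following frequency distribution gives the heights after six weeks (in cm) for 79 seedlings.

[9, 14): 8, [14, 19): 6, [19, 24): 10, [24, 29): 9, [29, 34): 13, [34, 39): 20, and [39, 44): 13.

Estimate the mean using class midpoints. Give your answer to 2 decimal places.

29.41

Midpoints: 11.5, 16.5, 21.5, 26.5, 31.5, 36.5, 41.5
Σfm = 8×11.5 + 6×16.5 + 10×21.5 + 9×26.5 + 13×31.5 + 20×36.5 + 13×41.5 = 2323.5
n = Σf = 79
Mean = 2323.5 / 79 = 29.4114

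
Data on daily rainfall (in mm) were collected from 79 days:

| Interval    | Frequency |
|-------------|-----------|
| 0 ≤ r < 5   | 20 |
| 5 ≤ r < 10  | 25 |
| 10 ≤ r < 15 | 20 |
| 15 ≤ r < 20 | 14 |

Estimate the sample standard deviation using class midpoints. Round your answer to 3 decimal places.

5.252

Midpoints: 2.5, 7.5, 12.5, 17.5
n = 79, Σfm = 732.5, mean = 9.2722
Σfm² = 8943.75
Σf(m − x̄)² = Σfm² − (Σfm)²/n = 8943.75 − 732.5²/79 = 2151.8987
Sample variance = 2151.8987 / 78 = 27.5884
Standard deviation = √27.5884 = 5.2525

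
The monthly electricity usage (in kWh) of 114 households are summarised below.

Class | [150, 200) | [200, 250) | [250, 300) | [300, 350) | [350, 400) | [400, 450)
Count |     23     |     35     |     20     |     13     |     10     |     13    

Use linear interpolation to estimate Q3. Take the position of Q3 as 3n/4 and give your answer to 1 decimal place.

Cumulative frequencies: 23, 58, 78, 91, 101, 114
n = 114; position = 3n/4 = 85.5.
This falls in the class [300, 350): L = 300, F = 78, f = 13, h = 50.
Upper quartile ≈ 300 + ((85.5 − 78) / 13) × 50 = 328.8462

328.8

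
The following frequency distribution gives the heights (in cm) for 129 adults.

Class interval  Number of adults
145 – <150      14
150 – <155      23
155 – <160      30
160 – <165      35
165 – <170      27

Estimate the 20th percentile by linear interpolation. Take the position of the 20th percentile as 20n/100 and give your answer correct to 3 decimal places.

Cumulative frequencies: 14, 37, 67, 102, 129
n = 129; position = 20n/100 = 25.8.
This falls in the class 150 – <155: L = 150, F = 14, f = 23, h = 5.
20th percentile ≈ 150 + ((25.8 − 14) / 23) × 5 = 152.5652

152.565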